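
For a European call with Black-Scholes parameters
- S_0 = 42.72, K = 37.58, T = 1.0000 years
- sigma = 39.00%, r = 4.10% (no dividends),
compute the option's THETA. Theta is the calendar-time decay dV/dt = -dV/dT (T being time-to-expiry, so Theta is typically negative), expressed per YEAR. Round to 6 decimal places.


d1 = 0.6288338479; d2 = 0.2388338479
phi(d1) = 0.3273731794; exp(-qT) = 1.0000000000; exp(-rT) = 0.9598291299
Theta = -S*exp(-qT)*phi(d1)*sigma/(2*sqrt(T)) - r*K*exp(-rT)*N(d2) + q*S*exp(-qT)*N(d1)
N(d1) = 0.7352710810; N(d2) = 0.5943827886; sqrt(T) = 1.0000000000
Term 1 = -42.7200 * 1.0000000000 * 0.3273731794 * 0.3900 / (2 * 1.0000000000) = -2.7271495337
Term 2 = -0.0410 * 37.5800 * 0.9598291299 * 0.5943827886 = -0.8790241034
Term 3 = 0 (no dividend yield, q = 0)
Theta = -2.7271495337 + (-0.8790241034) + (0.0000000000) = -3.606174

Answer: Theta = -3.606174


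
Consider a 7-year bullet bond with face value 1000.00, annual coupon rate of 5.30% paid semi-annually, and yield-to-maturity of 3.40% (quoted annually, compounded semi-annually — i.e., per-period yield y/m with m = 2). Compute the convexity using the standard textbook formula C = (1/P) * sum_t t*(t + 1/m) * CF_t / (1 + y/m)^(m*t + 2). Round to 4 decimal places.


Coupon per period c = face * coupon_rate / m = 26.500000
Periods per year m = 2; per-period yield y/m = 0.017000
Number of cashflows N = 14
Cashflows (t years, CF_t, discount factor 1/(1+y/m)^(m*t), PV):
  t = 0.5000: CF_t = 26.500000, DF = 0.983284, PV = 26.057030
  t = 1.0000: CF_t = 26.500000, DF = 0.966848, PV = 25.621466
  t = 1.5000: CF_t = 26.500000, DF = 0.950686, PV = 25.193181
  t = 2.0000: CF_t = 26.500000, DF = 0.934795, PV = 24.772057
  t = 2.5000: CF_t = 26.500000, DF = 0.919169, PV = 24.357971
  t = 3.0000: CF_t = 26.500000, DF = 0.903804, PV = 23.950807
  t = 3.5000: CF_t = 26.500000, DF = 0.888696, PV = 23.550450
  t = 4.0000: CF_t = 26.500000, DF = 0.873841, PV = 23.156784
  t = 4.5000: CF_t = 26.500000, DF = 0.859234, PV = 22.769699
  t = 5.0000: CF_t = 26.500000, DF = 0.844871, PV = 22.389085
  t = 5.5000: CF_t = 26.500000, DF = 0.830748, PV = 22.014833
  t = 6.0000: CF_t = 26.500000, DF = 0.816862, PV = 21.646837
  t = 6.5000: CF_t = 26.500000, DF = 0.803207, PV = 21.284992
  t = 7.0000: CF_t = 1026.500000, DF = 0.789781, PV = 810.710155
Price P = sum_t PV_t = 1117.475346
Convexity numerator sum_t t*(t + 1/m) * CF_t / (1+y/m)^(m*t + 2):
  t = 0.5000: term = 12.596591
  t = 1.0000: term = 37.158085
  t = 1.5000: term = 73.073913
  t = 2.0000: term = 119.754036
  t = 2.5000: term = 176.628372
  t = 3.0000: term = 243.146235
  t = 3.5000: term = 318.775792
  t = 4.0000: term = 403.003530
  t = 4.5000: term = 495.333738
  t = 5.0000: term = 595.288006
  t = 5.5000: term = 702.404727
  t = 6.0000: term = 816.238621
  t = 6.5000: term = 936.360267
  t = 7.0000: term = 41151.247970
Convexity = (1/P) * sum = 46081.009885 / 1117.475346 = 41.236713

Answer: Convexity = 41.2367


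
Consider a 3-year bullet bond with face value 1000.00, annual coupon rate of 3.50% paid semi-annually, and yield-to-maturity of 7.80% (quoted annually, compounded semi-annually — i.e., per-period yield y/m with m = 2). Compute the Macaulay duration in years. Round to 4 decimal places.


Answer: Macaulay duration = 2.8645 years

Derivation:
Coupon per period c = face * coupon_rate / m = 17.500000
Periods per year m = 2; per-period yield y/m = 0.039000
Number of cashflows N = 6
Cashflows (t years, CF_t, discount factor 1/(1+y/m)^(m*t), PV):
  t = 0.5000: CF_t = 17.500000, DF = 0.962464, PV = 16.843118
  t = 1.0000: CF_t = 17.500000, DF = 0.926337, PV = 16.210894
  t = 1.5000: CF_t = 17.500000, DF = 0.891566, PV = 15.602400
  t = 2.0000: CF_t = 17.500000, DF = 0.858100, PV = 15.016747
  t = 2.5000: CF_t = 17.500000, DF = 0.825890, PV = 14.453077
  t = 3.0000: CF_t = 1017.500000, DF = 0.794889, PV = 808.799981
Price P = sum_t PV_t = 886.926217
Macaulay numerator sum_t t * PV_t:
  t * PV_t at t = 0.5000: 8.421559
  t * PV_t at t = 1.0000: 16.210894
  t * PV_t at t = 1.5000: 23.403600
  t * PV_t at t = 2.0000: 30.033494
  t * PV_t at t = 2.5000: 36.132692
  t * PV_t at t = 3.0000: 2426.399944
Macaulay duration D = (sum_t t * PV_t) / P = 2540.602182 / 886.926217 = 2.864502


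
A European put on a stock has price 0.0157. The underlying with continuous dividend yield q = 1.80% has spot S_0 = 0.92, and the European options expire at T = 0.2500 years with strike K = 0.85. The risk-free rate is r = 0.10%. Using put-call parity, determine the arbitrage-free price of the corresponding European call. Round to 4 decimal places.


Put-call parity: C - P = S_0 * exp(-qT) - K * exp(-rT).
S_0 * exp(-qT) = 0.9200 * 0.99551011 = 0.91586930
K * exp(-rT) = 0.8500 * 0.99975003 = 0.84978753
C = P + S*exp(-qT) - K*exp(-rT)
C = 0.0157 + 0.91586930 - 0.84978753 = 0.0818

Answer: Call price = 0.0818


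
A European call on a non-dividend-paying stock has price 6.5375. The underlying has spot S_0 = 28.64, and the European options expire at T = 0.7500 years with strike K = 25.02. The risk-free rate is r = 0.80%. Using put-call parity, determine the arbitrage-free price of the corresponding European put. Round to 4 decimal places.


Put-call parity: C - P = S_0 * exp(-qT) - K * exp(-rT).
S_0 * exp(-qT) = 28.6400 * 1.00000000 = 28.64000000
K * exp(-rT) = 25.0200 * 0.99401796 = 24.87032946
P = C - S*exp(-qT) + K*exp(-rT)
P = 6.5375 - 28.64000000 + 24.87032946 = 2.7678

Answer: Put price = 2.7678


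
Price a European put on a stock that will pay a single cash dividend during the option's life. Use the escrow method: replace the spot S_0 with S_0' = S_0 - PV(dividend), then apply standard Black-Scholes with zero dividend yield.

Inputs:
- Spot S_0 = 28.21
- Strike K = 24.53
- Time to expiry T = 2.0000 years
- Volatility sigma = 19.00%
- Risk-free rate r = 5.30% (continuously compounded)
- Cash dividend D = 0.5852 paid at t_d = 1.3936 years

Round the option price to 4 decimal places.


PV(D) = D * exp(-r * t_d) = 0.5852 * 0.92880097 = 0.54353433
S_0' = S_0 - PV(D) = 28.2100 - 0.54353433 = 27.66646567
d1 = (ln(S_0'/K) + (r + sigma^2/2)*T) / (sigma*sqrt(T)) = 0.97664173
d2 = d1 - sigma*sqrt(T) = 0.70794115
exp(-rT) = 0.89942465
N(-d1) = 0.16437328; N(-d2) = 0.23949090
P = K * exp(-rT) * N(-d2) - S_0' * N(-d1) = 24.5300 * 0.89942465 * 0.23949090 - 27.66646567 * 0.16437328 = 0.7362

Answer: Price = 0.7362


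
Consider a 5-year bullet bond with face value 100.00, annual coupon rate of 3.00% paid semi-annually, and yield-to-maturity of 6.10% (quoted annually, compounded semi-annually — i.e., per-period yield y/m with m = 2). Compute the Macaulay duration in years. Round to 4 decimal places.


Answer: Macaulay duration = 4.6510 years

Derivation:
Coupon per period c = face * coupon_rate / m = 1.500000
Periods per year m = 2; per-period yield y/m = 0.030500
Number of cashflows N = 10
Cashflows (t years, CF_t, discount factor 1/(1+y/m)^(m*t), PV):
  t = 0.5000: CF_t = 1.500000, DF = 0.970403, PV = 1.455604
  t = 1.0000: CF_t = 1.500000, DF = 0.941681, PV = 1.412522
  t = 1.5000: CF_t = 1.500000, DF = 0.913810, PV = 1.370715
  t = 2.0000: CF_t = 1.500000, DF = 0.886764, PV = 1.330146
  t = 2.5000: CF_t = 1.500000, DF = 0.860518, PV = 1.290777
  t = 3.0000: CF_t = 1.500000, DF = 0.835049, PV = 1.252574
  t = 3.5000: CF_t = 1.500000, DF = 0.810334, PV = 1.215501
  t = 4.0000: CF_t = 1.500000, DF = 0.786350, PV = 1.179525
  t = 4.5000: CF_t = 1.500000, DF = 0.763076, PV = 1.144615
  t = 5.0000: CF_t = 101.500000, DF = 0.740491, PV = 75.159881
Price P = sum_t PV_t = 86.811860
Macaulay numerator sum_t t * PV_t:
  t * PV_t at t = 0.5000: 0.727802
  t * PV_t at t = 1.0000: 1.412522
  t * PV_t at t = 1.5000: 2.056073
  t * PV_t at t = 2.0000: 2.660292
  t * PV_t at t = 2.5000: 3.226943
  t * PV_t at t = 3.0000: 3.757721
  t * PV_t at t = 3.5000: 4.254253
  t * PV_t at t = 4.0000: 4.718102
  t * PV_t at t = 4.5000: 5.150766
  t * PV_t at t = 5.0000: 375.799403
Macaulay duration D = (sum_t t * PV_t) / P = 403.763876 / 86.811860 = 4.651022


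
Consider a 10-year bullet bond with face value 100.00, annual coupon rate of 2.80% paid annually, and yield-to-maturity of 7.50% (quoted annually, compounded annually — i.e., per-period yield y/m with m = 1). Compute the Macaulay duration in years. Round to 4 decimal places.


Coupon per period c = face * coupon_rate / m = 2.800000
Periods per year m = 1; per-period yield y/m = 0.075000
Number of cashflows N = 10
Cashflows (t years, CF_t, discount factor 1/(1+y/m)^(m*t), PV):
  t = 1.0000: CF_t = 2.800000, DF = 0.930233, PV = 2.604651
  t = 2.0000: CF_t = 2.800000, DF = 0.865333, PV = 2.422931
  t = 3.0000: CF_t = 2.800000, DF = 0.804961, PV = 2.253890
  t = 4.0000: CF_t = 2.800000, DF = 0.748801, PV = 2.096641
  t = 5.0000: CF_t = 2.800000, DF = 0.696559, PV = 1.950364
  t = 6.0000: CF_t = 2.800000, DF = 0.647962, PV = 1.814292
  t = 7.0000: CF_t = 2.800000, DF = 0.602755, PV = 1.687714
  t = 8.0000: CF_t = 2.800000, DF = 0.560702, PV = 1.569966
  t = 9.0000: CF_t = 2.800000, DF = 0.521583, PV = 1.460434
  t = 10.0000: CF_t = 102.800000, DF = 0.485194, PV = 49.877936
Price P = sum_t PV_t = 67.738820
Macaulay numerator sum_t t * PV_t:
  t * PV_t at t = 1.0000: 2.604651
  t * PV_t at t = 2.0000: 4.845863
  t * PV_t at t = 3.0000: 6.761669
  t * PV_t at t = 4.0000: 8.386566
  t * PV_t at t = 5.0000: 9.751821
  t * PV_t at t = 6.0000: 10.885754
  t * PV_t at t = 7.0000: 11.813996
  t * PV_t at t = 8.0000: 12.559730
  t * PV_t at t = 9.0000: 13.143904
  t * PV_t at t = 10.0000: 498.779358
Macaulay duration D = (sum_t t * PV_t) / P = 579.533311 / 67.738820 = 8.555409

Answer: Macaulay duration = 8.5554 years


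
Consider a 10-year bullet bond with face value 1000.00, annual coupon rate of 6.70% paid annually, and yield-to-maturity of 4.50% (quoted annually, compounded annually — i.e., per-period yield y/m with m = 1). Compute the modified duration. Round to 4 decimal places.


Answer: Modified duration = 7.4685

Derivation:
Coupon per period c = face * coupon_rate / m = 67.000000
Periods per year m = 1; per-period yield y/m = 0.045000
Number of cashflows N = 10
Cashflows (t years, CF_t, discount factor 1/(1+y/m)^(m*t), PV):
  t = 1.0000: CF_t = 67.000000, DF = 0.956938, PV = 64.114833
  t = 2.0000: CF_t = 67.000000, DF = 0.915730, PV = 61.353907
  t = 3.0000: CF_t = 67.000000, DF = 0.876297, PV = 58.711872
  t = 4.0000: CF_t = 67.000000, DF = 0.838561, PV = 56.183610
  t = 5.0000: CF_t = 67.000000, DF = 0.802451, PV = 53.764220
  t = 6.0000: CF_t = 67.000000, DF = 0.767896, PV = 51.449014
  t = 7.0000: CF_t = 67.000000, DF = 0.734828, PV = 49.233507
  t = 8.0000: CF_t = 67.000000, DF = 0.703185, PV = 47.113404
  t = 9.0000: CF_t = 67.000000, DF = 0.672904, PV = 45.084597
  t = 10.0000: CF_t = 1067.000000, DF = 0.643928, PV = 687.070837
Price P = sum_t PV_t = 1174.079800
First compute Macaulay numerator sum_t t * PV_t:
  t * PV_t at t = 1.0000: 64.114833
  t * PV_t at t = 2.0000: 122.707813
  t * PV_t at t = 3.0000: 176.135617
  t * PV_t at t = 4.0000: 224.734440
  t * PV_t at t = 5.0000: 268.821101
  t * PV_t at t = 6.0000: 308.694087
  t * PV_t at t = 7.0000: 344.634547
  t * PV_t at t = 8.0000: 376.907228
  t * PV_t at t = 9.0000: 405.761370
  t * PV_t at t = 10.0000: 6870.708367
Macaulay duration D = 9163.219403 / 1174.079800 = 7.804597
Modified duration = D / (1 + y/m) = 7.804597 / (1 + 0.045000) = 7.468514


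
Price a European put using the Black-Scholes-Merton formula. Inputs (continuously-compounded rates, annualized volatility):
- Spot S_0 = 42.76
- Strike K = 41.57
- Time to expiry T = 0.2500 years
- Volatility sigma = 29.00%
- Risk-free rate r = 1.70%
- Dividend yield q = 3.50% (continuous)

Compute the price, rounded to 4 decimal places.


d1 = (ln(S/K) + (r - q + 0.5*sigma^2) * T) / (sigma * sqrt(T)) = 0.23611609
d2 = d1 - sigma * sqrt(T) = 0.09111609
exp(-rT) = 0.99575902; exp(-qT) = 0.99128817
P = K * exp(-rT) * N(-d2) - S_0 * exp(-qT) * N(-d1)
N(-d1) = 0.40667129; N(-d2) = 0.46370017
P = 41.5700 * 0.99575902 * 0.46370017 - 42.7600 * 0.99128817 * 0.40667129 = 1.9565

Answer: Price = 1.9565


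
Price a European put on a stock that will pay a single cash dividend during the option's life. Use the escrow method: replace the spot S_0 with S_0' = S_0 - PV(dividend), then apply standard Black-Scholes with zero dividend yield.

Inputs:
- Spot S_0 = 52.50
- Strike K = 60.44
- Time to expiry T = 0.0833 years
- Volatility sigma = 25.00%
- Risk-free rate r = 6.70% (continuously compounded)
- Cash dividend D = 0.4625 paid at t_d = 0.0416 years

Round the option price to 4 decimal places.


PV(D) = D * exp(-r * t_d) = 0.4625 * 0.99721668 = 0.46121271
S_0' = S_0 - PV(D) = 52.5000 - 0.46121271 = 52.03878729
d1 = (ln(S_0'/K) + (r + sigma^2/2)*T) / (sigma*sqrt(T)) = -1.96076280
d2 = d1 - sigma*sqrt(T) = -2.03291715
exp(-rT) = 0.99443445
N(-d1) = 0.97504665; N(-d2) = 0.97896955
P = K * exp(-rT) * N(-d2) - S_0' * N(-d1) = 60.4400 * 0.99443445 * 0.97896955 - 52.03878729 * 0.97504665 = 8.0994

Answer: Price = 8.0994


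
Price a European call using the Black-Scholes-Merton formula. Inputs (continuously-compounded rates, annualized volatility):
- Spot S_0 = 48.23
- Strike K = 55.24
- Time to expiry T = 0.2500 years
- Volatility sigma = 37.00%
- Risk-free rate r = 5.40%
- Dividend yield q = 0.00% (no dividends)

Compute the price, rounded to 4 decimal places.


d1 = (ln(S/K) + (r - q + 0.5*sigma^2) * T) / (sigma * sqrt(T)) = -0.56807348
d2 = d1 - sigma * sqrt(T) = -0.75307348
exp(-rT) = 0.98659072; exp(-qT) = 1.00000000
C = S_0 * exp(-qT) * N(d1) - K * exp(-rT) * N(d2)
N(d1) = 0.28499254; N(d2) = 0.22570288
C = 48.2300 * 1.00000000 * 0.28499254 - 55.2400 * 0.98659072 * 0.22570288 = 1.4445

Answer: Price = 1.4445


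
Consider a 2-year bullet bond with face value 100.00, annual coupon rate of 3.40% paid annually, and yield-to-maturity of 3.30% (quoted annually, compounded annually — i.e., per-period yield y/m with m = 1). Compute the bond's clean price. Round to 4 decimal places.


Coupon per period c = face * coupon_rate / m = 3.400000
Periods per year m = 1; per-period yield y/m = 0.033000
Number of cashflows N = 2
Cashflows (t years, CF_t, discount factor 1/(1+y/m)^(m*t), PV):
  t = 1.0000: CF_t = 3.400000, DF = 0.968054, PV = 3.291384
  t = 2.0000: CF_t = 103.400000, DF = 0.937129, PV = 96.899134
Price P = sum_t PV_t = 100.190518

Answer: Price = 100.1905


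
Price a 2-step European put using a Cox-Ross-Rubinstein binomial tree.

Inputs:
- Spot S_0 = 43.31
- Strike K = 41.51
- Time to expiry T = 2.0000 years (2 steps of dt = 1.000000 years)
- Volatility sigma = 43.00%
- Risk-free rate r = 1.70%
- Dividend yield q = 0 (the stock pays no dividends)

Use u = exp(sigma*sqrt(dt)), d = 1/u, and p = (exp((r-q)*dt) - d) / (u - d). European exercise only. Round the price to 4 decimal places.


dt = T/N = 1.000000
u = exp(sigma*sqrt(dt)) = 1.537258; d = 1/u = 0.650509
p = (exp((r-q)*dt) - d) / (u - d) = 0.413461
Discount per step: exp(-r*dt) = 0.983144
Stock lattice S(k, i) with i counting down-moves:
  k=0: S(0,0) = 43.3100
  k=1: S(1,0) = 66.5786; S(1,1) = 28.1735
  k=2: S(2,0) = 102.3485; S(2,1) = 43.3100; S(2,2) = 18.3271
Terminal payoffs V(N, i) = max(K - S_T, 0):
  V(2,0) = 0.000000; V(2,1) = 0.000000; V(2,2) = 23.182850
Backward induction: V(k, i) = exp(-r*dt) * [p * V(k+1, i) + (1-p) * V(k+1, i+1)].
  V(1,0) = exp(-r*dt) * [p*0.000000 + (1-p)*0.000000] = 0.000000
  V(1,1) = exp(-r*dt) * [p*0.000000 + (1-p)*23.182850] = 13.368431
  V(0,0) = exp(-r*dt) * [p*0.000000 + (1-p)*13.368431] = 7.708929

Answer: Price = V(0,0) = 7.7089


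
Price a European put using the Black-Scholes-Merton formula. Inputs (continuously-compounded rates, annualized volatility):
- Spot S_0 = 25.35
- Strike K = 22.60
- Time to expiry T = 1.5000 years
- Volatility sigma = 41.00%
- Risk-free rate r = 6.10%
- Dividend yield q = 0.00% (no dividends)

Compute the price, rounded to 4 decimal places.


d1 = (ln(S/K) + (r - q + 0.5*sigma^2) * T) / (sigma * sqrt(T)) = 0.66196728
d2 = d1 - sigma * sqrt(T) = 0.15982188
exp(-rT) = 0.91256132; exp(-qT) = 1.00000000
P = K * exp(-rT) * N(-d2) - S_0 * exp(-qT) * N(-d1)
N(-d1) = 0.25399610; N(-d2) = 0.43651069
P = 22.6000 * 0.91256132 * 0.43651069 - 25.3500 * 1.00000000 * 0.25399610 = 2.5637

Answer: Price = 2.5637


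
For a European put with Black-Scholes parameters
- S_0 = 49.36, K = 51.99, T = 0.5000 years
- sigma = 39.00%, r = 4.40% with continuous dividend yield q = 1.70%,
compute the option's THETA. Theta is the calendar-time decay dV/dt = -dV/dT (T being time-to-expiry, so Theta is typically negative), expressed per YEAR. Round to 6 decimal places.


d1 = -0.0013997552; d2 = -0.2771713999
phi(d1) = 0.3989418896; exp(-qT) = 0.9915360229; exp(-rT) = 0.9782402351
Theta = -S*exp(-qT)*phi(d1)*sigma/(2*sqrt(T)) + r*K*exp(-rT)*N(-d2) - q*S*exp(-qT)*N(-d1)
N(-d1) = 0.5005584214; N(-d2) = 0.6091757504; sqrt(T) = 0.7071067812
Term 1 = -49.3600 * 0.9915360229 * 0.3989418896 * 0.3900 / (2 * 0.7071067812) = -5.3844692055
Term 2 = 0.0440 * 51.9900 * 0.9782402351 * 0.6091757504 = 1.3632032797
Term 3 = -0.0170 * 49.3600 * 0.9915360229 * 0.5005584214 = -0.4164734703
Theta = -5.3844692055 + (1.3632032797) + (-0.4164734703) = -4.437739

Answer: Theta = -4.437739


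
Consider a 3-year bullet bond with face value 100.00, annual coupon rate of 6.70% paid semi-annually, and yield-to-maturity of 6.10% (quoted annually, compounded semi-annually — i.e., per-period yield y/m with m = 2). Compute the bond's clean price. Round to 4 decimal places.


Answer: Price = 101.6225

Derivation:
Coupon per period c = face * coupon_rate / m = 3.350000
Periods per year m = 2; per-period yield y/m = 0.030500
Number of cashflows N = 6
Cashflows (t years, CF_t, discount factor 1/(1+y/m)^(m*t), PV):
  t = 0.5000: CF_t = 3.350000, DF = 0.970403, PV = 3.250849
  t = 1.0000: CF_t = 3.350000, DF = 0.941681, PV = 3.154633
  t = 1.5000: CF_t = 3.350000, DF = 0.913810, PV = 3.061264
  t = 2.0000: CF_t = 3.350000, DF = 0.886764, PV = 2.970659
  t = 2.5000: CF_t = 3.350000, DF = 0.860518, PV = 2.882736
  t = 3.0000: CF_t = 103.350000, DF = 0.835049, PV = 86.302327
Price P = sum_t PV_t = 101.622468


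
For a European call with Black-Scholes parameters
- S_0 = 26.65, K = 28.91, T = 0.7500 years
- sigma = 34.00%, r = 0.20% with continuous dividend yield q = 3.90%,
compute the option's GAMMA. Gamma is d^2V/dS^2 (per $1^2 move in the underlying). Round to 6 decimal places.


Answer: Gamma = 0.048157

Derivation:
d1 = -0.2234631005; d2 = -0.5179117378
phi(d1) = 0.3891048588; exp(-qT) = 0.9711736407; exp(-rT) = 0.9985011244
Gamma = exp(-qT) * phi(d1) / (S * sigma * sqrt(T)) = 0.9711736407 * 0.3891048588 / (26.6500 * 0.3400 * 0.8660254038) = 0.048157


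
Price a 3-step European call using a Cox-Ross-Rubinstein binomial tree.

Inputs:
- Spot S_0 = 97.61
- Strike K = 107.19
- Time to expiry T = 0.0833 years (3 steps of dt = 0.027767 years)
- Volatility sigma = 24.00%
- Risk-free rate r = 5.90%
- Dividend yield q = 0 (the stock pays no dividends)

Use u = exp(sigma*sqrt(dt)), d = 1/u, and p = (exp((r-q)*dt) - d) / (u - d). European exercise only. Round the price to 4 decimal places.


dt = T/N = 0.027767
u = exp(sigma*sqrt(dt)) = 1.040802; d = 1/u = 0.960797
p = (exp((r-q)*dt) - d) / (u - d) = 0.510497
Discount per step: exp(-r*dt) = 0.998363
Stock lattice S(k, i) with i counting down-moves:
  k=0: S(0,0) = 97.6100
  k=1: S(1,0) = 101.5927; S(1,1) = 93.7834
  k=2: S(2,0) = 105.7380; S(2,1) = 97.6100; S(2,2) = 90.1068
  k=3: S(3,0) = 110.0523; S(3,1) = 101.5927; S(3,2) = 93.7834; S(3,3) = 86.5744
Terminal payoffs V(N, i) = max(S_T - K, 0):
  V(3,0) = 2.862326; V(3,1) = 0.000000; V(3,2) = 0.000000; V(3,3) = 0.000000
Backward induction: V(k, i) = exp(-r*dt) * [p * V(k+1, i) + (1-p) * V(k+1, i+1)].
  V(2,0) = exp(-r*dt) * [p*2.862326 + (1-p)*0.000000] = 1.458816
  V(2,1) = exp(-r*dt) * [p*0.000000 + (1-p)*0.000000] = 0.000000
  V(2,2) = exp(-r*dt) * [p*0.000000 + (1-p)*0.000000] = 0.000000
  V(1,0) = exp(-r*dt) * [p*1.458816 + (1-p)*0.000000] = 0.743502
  V(1,1) = exp(-r*dt) * [p*0.000000 + (1-p)*0.000000] = 0.000000
  V(0,0) = exp(-r*dt) * [p*0.743502 + (1-p)*0.000000] = 0.378934

Answer: Price = V(0,0) = 0.3789


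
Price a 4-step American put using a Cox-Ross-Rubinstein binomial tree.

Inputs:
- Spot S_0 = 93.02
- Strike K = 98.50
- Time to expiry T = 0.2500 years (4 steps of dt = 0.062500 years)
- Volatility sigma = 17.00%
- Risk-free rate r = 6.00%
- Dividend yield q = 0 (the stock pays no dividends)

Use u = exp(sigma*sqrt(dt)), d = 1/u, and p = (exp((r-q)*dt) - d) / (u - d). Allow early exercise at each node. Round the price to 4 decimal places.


Answer: Price = V(0,0) = 6.0871

Derivation:
dt = T/N = 0.062500
u = exp(sigma*sqrt(dt)) = 1.043416; d = 1/u = 0.958390
p = (exp((r-q)*dt) - d) / (u - d) = 0.533564
Discount per step: exp(-r*dt) = 0.996257
Stock lattice S(k, i) with i counting down-moves:
  k=0: S(0,0) = 93.0200
  k=1: S(1,0) = 97.0586; S(1,1) = 89.1495
  k=2: S(2,0) = 101.2725; S(2,1) = 93.0200; S(2,2) = 85.4400
  k=3: S(3,0) = 105.6693; S(3,1) = 97.0586; S(3,2) = 89.1495; S(3,3) = 81.8849
  k=4: S(4,0) = 110.2571; S(4,1) = 101.2725; S(4,2) = 93.0200; S(4,3) = 85.4400; S(4,4) = 78.4777
Terminal payoffs V(N, i) = max(K - S_T, 0):
  V(4,0) = 0.000000; V(4,1) = 0.000000; V(4,2) = 5.480000; V(4,3) = 13.059987; V(4,4) = 20.022299
Backward induction: V(k, i) = exp(-r*dt) * [p * V(k+1, i) + (1-p) * V(k+1, i+1)]; then take max(V_cont, immediate exercise) for American.
  V(3,0) = exp(-r*dt) * [p*0.000000 + (1-p)*0.000000] = 0.000000; exercise = 0.000000; V(3,0) = max -> 0.000000
  V(3,1) = exp(-r*dt) * [p*0.000000 + (1-p)*5.480000] = 2.546503; exercise = 1.441438; V(3,1) = max -> 2.546503
  V(3,2) = exp(-r*dt) * [p*5.480000 + (1-p)*13.059987] = 8.981836; exercise = 9.350519; V(3,2) = max -> 9.350519
  V(3,3) = exp(-r*dt) * [p*13.059987 + (1-p)*20.022299] = 16.246423; exercise = 16.615106; V(3,3) = max -> 16.615106
  V(2,0) = exp(-r*dt) * [p*0.000000 + (1-p)*2.546503] = 1.183336; exercise = 0.000000; V(2,0) = max -> 1.183336
  V(2,1) = exp(-r*dt) * [p*2.546503 + (1-p)*9.350519] = 5.698732; exercise = 5.480000; V(2,1) = max -> 5.698732
  V(2,2) = exp(-r*dt) * [p*9.350519 + (1-p)*16.615106] = 12.691304; exercise = 13.059987; V(2,2) = max -> 13.059987
  V(1,0) = exp(-r*dt) * [p*1.183336 + (1-p)*5.698732] = 3.277168; exercise = 1.441438; V(1,0) = max -> 3.277168
  V(1,1) = exp(-r*dt) * [p*5.698732 + (1-p)*13.059987] = 9.098106; exercise = 9.350519; V(1,1) = max -> 9.350519
  V(0,0) = exp(-r*dt) * [p*3.277168 + (1-p)*9.350519] = 6.087129; exercise = 5.480000; V(0,0) = max -> 6.087129


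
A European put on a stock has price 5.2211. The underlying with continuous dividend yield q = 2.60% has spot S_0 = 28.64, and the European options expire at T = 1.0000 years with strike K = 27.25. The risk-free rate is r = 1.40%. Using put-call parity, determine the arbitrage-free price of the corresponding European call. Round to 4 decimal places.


Answer: Call price = 6.2549

Derivation:
Put-call parity: C - P = S_0 * exp(-qT) - K * exp(-rT).
S_0 * exp(-qT) = 28.6400 * 0.97433509 = 27.90495697
K * exp(-rT) = 27.2500 * 0.98609754 = 26.87115808
C = P + S*exp(-qT) - K*exp(-rT)
C = 5.2211 + 27.90495697 - 26.87115808 = 6.2549


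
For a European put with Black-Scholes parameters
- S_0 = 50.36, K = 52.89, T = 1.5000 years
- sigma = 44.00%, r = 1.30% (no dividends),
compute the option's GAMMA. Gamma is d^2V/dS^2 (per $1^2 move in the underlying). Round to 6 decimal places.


d1 = 0.2146698000; d2 = -0.3242179434
phi(d1) = 0.3898551205; exp(-qT) = 1.0000000000; exp(-rT) = 0.9806888952
Gamma = exp(-qT) * phi(d1) / (S * sigma * sqrt(T)) = 1.0000000000 * 0.3898551205 / (50.3600 * 0.4400 * 1.2247448714) = 0.014365

Answer: Gamma = 0.014365


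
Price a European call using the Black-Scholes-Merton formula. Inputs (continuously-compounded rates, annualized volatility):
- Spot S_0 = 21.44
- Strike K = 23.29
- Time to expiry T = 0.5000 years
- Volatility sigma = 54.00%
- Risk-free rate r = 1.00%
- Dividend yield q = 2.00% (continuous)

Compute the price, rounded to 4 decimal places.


Answer: Price = 2.4750

Derivation:
d1 = (ln(S/K) + (r - q + 0.5*sigma^2) * T) / (sigma * sqrt(T)) = -0.03893211
d2 = d1 - sigma * sqrt(T) = -0.42076978
exp(-rT) = 0.99501248; exp(-qT) = 0.99004983
C = S_0 * exp(-qT) * N(d1) - K * exp(-rT) * N(d2)
N(d1) = 0.48447226; N(d2) = 0.33696160
C = 21.4400 * 0.99004983 * 0.48447226 - 23.2900 * 0.99501248 * 0.33696160 = 2.4750


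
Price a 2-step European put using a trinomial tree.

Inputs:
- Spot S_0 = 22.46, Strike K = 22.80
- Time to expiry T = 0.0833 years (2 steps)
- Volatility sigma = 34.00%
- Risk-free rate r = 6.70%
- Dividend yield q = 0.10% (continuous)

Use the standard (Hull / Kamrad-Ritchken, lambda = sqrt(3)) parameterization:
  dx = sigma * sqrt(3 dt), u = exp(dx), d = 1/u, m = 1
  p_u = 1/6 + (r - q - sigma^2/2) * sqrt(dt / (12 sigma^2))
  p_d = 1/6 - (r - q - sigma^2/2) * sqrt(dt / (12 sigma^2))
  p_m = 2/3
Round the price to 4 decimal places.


dt = T/N = 0.041650; dx = sigma*sqrt(3*dt) = 0.120184
u = exp(dx) = 1.127704; d = 1/u = 0.886757
p_u = 0.168088, p_m = 0.666667, p_d = 0.165246
Discount per step: exp(-r*dt) = 0.997213
Stock lattice S(k, j) with j the centered position index:
  k=0: S(0,+0) = 22.4600
  k=1: S(1,-1) = 19.9166; S(1,+0) = 22.4600; S(1,+1) = 25.3282
  k=2: S(2,-2) = 17.6612; S(2,-1) = 19.9166; S(2,+0) = 22.4600; S(2,+1) = 25.3282; S(2,+2) = 28.5628
Terminal payoffs V(N, j) = max(K - S_T, 0):
  V(2,-2) = 5.138843; V(2,-1) = 2.883434; V(2,+0) = 0.340000; V(2,+1) = 0.000000; V(2,+2) = 0.000000
Backward induction: V(k, j) = exp(-r*dt) * [p_u * V(k+1, j+1) + p_m * V(k+1, j) + p_d * V(k+1, j-1)]
  V(1,-1) = exp(-r*dt) * [p_u*0.340000 + p_m*2.883434 + p_d*5.138843] = 2.820729
  V(1,+0) = exp(-r*dt) * [p_u*0.000000 + p_m*0.340000 + p_d*2.883434] = 0.701183
  V(1,+1) = exp(-r*dt) * [p_u*0.000000 + p_m*0.000000 + p_d*0.340000] = 0.056027
  V(0,+0) = exp(-r*dt) * [p_u*0.056027 + p_m*0.701183 + p_d*2.820729] = 0.940358

Answer: Price = V(0,0) = 0.9404


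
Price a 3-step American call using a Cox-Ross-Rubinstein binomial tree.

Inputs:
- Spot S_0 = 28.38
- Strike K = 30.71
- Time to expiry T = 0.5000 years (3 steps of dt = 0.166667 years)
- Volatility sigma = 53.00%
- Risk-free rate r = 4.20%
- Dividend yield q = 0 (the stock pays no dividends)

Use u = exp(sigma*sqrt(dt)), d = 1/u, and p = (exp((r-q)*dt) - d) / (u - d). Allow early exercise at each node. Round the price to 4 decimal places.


Answer: Price = V(0,0) = 3.8102

Derivation:
dt = T/N = 0.166667
u = exp(sigma*sqrt(dt)) = 1.241564; d = 1/u = 0.805436
p = (exp((r-q)*dt) - d) / (u - d) = 0.462224
Discount per step: exp(-r*dt) = 0.993024
Stock lattice S(k, i) with i counting down-moves:
  k=0: S(0,0) = 28.3800
  k=1: S(1,0) = 35.2356; S(1,1) = 22.8583
  k=2: S(2,0) = 43.7472; S(2,1) = 28.3800; S(2,2) = 18.4109
  k=3: S(3,0) = 54.3149; S(3,1) = 35.2356; S(3,2) = 22.8583; S(3,3) = 14.8288
Terminal payoffs V(N, i) = max(S_T - K, 0):
  V(3,0) = 23.604947; V(3,1) = 4.525576; V(3,2) = 0.000000; V(3,3) = 0.000000
Backward induction: V(k, i) = exp(-r*dt) * [p * V(k+1, i) + (1-p) * V(k+1, i+1)]; then take max(V_cont, immediate exercise) for American.
  V(2,0) = exp(-r*dt) * [p*23.604947 + (1-p)*4.525576] = 13.251430; exercise = 13.037211; V(2,0) = max -> 13.251430
  V(2,1) = exp(-r*dt) * [p*4.525576 + (1-p)*0.000000] = 2.077237; exercise = 0.000000; V(2,1) = max -> 2.077237
  V(2,2) = exp(-r*dt) * [p*0.000000 + (1-p)*0.000000] = 0.000000; exercise = 0.000000; V(2,2) = max -> 0.000000
  V(1,0) = exp(-r*dt) * [p*13.251430 + (1-p)*2.077237] = 7.191697; exercise = 4.525576; V(1,0) = max -> 7.191697
  V(1,1) = exp(-r*dt) * [p*2.077237 + (1-p)*0.000000] = 0.953451; exercise = 0.000000; V(1,1) = max -> 0.953451
  V(0,0) = exp(-r*dt) * [p*7.191697 + (1-p)*0.953451] = 3.810152; exercise = 0.000000; V(0,0) = max -> 3.810152


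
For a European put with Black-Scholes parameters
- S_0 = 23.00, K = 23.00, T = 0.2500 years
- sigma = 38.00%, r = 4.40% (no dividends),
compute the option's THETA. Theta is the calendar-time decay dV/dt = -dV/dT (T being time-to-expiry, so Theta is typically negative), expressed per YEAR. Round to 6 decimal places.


Answer: Theta = -2.930960

Derivation:
d1 = 0.1528947368; d2 = -0.0371052632
phi(d1) = 0.3943064290; exp(-qT) = 1.0000000000; exp(-rT) = 0.9890602788
Theta = -S*exp(-qT)*phi(d1)*sigma/(2*sqrt(T)) + r*K*exp(-rT)*N(-d2) - q*S*exp(-qT)*N(-d1)
N(-d1) = 0.4392406433; N(-d2) = 0.5147994622; sqrt(T) = 0.5000000000
Term 1 = -23.0000 * 1.0000000000 * 0.3943064290 * 0.3800 / (2 * 0.5000000000) = -3.4462381895
Term 2 = 0.0440 * 23.0000 * 0.9890602788 * 0.5147994622 = 0.5152777120
Term 3 = 0 (no dividend yield, q = 0)
Theta = -3.4462381895 + (0.5152777120) + (0.0000000000) = -2.930960


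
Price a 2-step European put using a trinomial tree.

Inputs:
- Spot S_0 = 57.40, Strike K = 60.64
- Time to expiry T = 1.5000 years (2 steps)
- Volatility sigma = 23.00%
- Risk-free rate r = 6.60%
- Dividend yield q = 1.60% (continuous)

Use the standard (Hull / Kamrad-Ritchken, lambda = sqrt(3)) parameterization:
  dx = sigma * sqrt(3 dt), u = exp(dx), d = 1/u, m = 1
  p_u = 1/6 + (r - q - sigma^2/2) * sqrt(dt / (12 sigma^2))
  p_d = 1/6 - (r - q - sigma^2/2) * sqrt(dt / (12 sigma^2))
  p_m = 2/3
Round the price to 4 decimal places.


Answer: Price = V(0,0) = 5.4428

Derivation:
dt = T/N = 0.750000; dx = sigma*sqrt(3*dt) = 0.345000
u = exp(dx) = 1.411990; d = 1/u = 0.708220
p_u = 0.192264, p_m = 0.666667, p_d = 0.141069
Discount per step: exp(-r*dt) = 0.951705
Stock lattice S(k, j) with j the centered position index:
  k=0: S(0,+0) = 57.4000
  k=1: S(1,-1) = 40.6518; S(1,+0) = 57.4000; S(1,+1) = 81.0482
  k=2: S(2,-2) = 28.7905; S(2,-1) = 40.6518; S(2,+0) = 57.4000; S(2,+1) = 81.0482; S(2,+2) = 114.4393
Terminal payoffs V(N, j) = max(K - S_T, 0):
  V(2,-2) = 31.849534; V(2,-1) = 19.988152; V(2,+0) = 3.240000; V(2,+1) = 0.000000; V(2,+2) = 0.000000
Backward induction: V(k, j) = exp(-r*dt) * [p_u * V(k+1, j+1) + p_m * V(k+1, j) + p_d * V(k+1, j-1)]
  V(1,-1) = exp(-r*dt) * [p_u*3.240000 + p_m*19.988152 + p_d*31.849534] = 17.550726
  V(1,+0) = exp(-r*dt) * [p_u*0.000000 + p_m*3.240000 + p_d*19.988152] = 4.739211
  V(1,+1) = exp(-r*dt) * [p_u*0.000000 + p_m*0.000000 + p_d*3.240000] = 0.434989
  V(0,+0) = exp(-r*dt) * [p_u*0.434989 + p_m*4.739211 + p_d*17.550726] = 5.442771


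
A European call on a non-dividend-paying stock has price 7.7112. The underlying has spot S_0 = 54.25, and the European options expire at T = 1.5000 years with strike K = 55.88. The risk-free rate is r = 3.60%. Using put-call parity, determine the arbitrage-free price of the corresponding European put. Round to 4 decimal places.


Answer: Put price = 6.4037

Derivation:
Put-call parity: C - P = S_0 * exp(-qT) - K * exp(-rT).
S_0 * exp(-qT) = 54.2500 * 1.00000000 = 54.25000000
K * exp(-rT) = 55.8800 * 0.94743211 = 52.94250611
P = C - S*exp(-qT) + K*exp(-rT)
P = 7.7112 - 54.25000000 + 52.94250611 = 6.4037


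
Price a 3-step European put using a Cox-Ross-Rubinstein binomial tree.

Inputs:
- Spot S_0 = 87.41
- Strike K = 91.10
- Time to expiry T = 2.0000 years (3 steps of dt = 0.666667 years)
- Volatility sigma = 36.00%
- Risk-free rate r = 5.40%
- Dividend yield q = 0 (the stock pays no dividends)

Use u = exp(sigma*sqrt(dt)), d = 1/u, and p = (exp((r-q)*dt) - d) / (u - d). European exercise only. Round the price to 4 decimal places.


Answer: Price = V(0,0) = 15.5275

Derivation:
dt = T/N = 0.666667
u = exp(sigma*sqrt(dt)) = 1.341702; d = 1/u = 0.745322
p = (exp((r-q)*dt) - d) / (u - d) = 0.488504
Discount per step: exp(-r*dt) = 0.964640
Stock lattice S(k, i) with i counting down-moves:
  k=0: S(0,0) = 87.4100
  k=1: S(1,0) = 117.2781; S(1,1) = 65.1486
  k=2: S(2,0) = 157.3523; S(2,1) = 87.4100; S(2,2) = 48.5567
  k=3: S(3,0) = 211.1199; S(3,1) = 117.2781; S(3,2) = 65.1486; S(3,3) = 36.1904
Terminal payoffs V(N, i) = max(K - S_T, 0):
  V(3,0) = 0.000000; V(3,1) = 0.000000; V(3,2) = 25.951393; V(3,3) = 54.909618
Backward induction: V(k, i) = exp(-r*dt) * [p * V(k+1, i) + (1-p) * V(k+1, i+1)].
  V(2,0) = exp(-r*dt) * [p*0.000000 + (1-p)*0.000000] = 0.000000
  V(2,1) = exp(-r*dt) * [p*0.000000 + (1-p)*25.951393] = 12.804672
  V(2,2) = exp(-r*dt) * [p*25.951393 + (1-p)*54.909618] = 39.322032
  V(1,0) = exp(-r*dt) * [p*0.000000 + (1-p)*12.804672] = 6.317951
  V(1,1) = exp(-r*dt) * [p*12.804672 + (1-p)*39.322032] = 25.435829
  V(0,0) = exp(-r*dt) * [p*6.317951 + (1-p)*25.435829] = 15.527499


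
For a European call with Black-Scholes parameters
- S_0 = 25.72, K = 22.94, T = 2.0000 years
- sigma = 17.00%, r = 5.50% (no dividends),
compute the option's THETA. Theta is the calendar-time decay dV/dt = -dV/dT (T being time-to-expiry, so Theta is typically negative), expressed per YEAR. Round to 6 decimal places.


d1 = 1.0535341479; d2 = 0.8131178423
phi(d1) = 0.2290292318; exp(-qT) = 1.0000000000; exp(-rT) = 0.8958341353
Theta = -S*exp(-qT)*phi(d1)*sigma/(2*sqrt(T)) - r*K*exp(-rT)*N(d2) + q*S*exp(-qT)*N(d1)
N(d1) = 0.8539518739; N(d2) = 0.7919247512; sqrt(T) = 1.4142135624
Term 1 = -25.7200 * 1.0000000000 * 0.2290292318 * 0.1700 / (2 * 1.4142135624) = -0.3540509863
Term 2 = -0.0550 * 22.9400 * 0.8958341353 * 0.7919247512 = -0.8950918996
Term 3 = 0 (no dividend yield, q = 0)
Theta = -0.3540509863 + (-0.8950918996) + (0.0000000000) = -1.249143

Answer: Theta = -1.249143


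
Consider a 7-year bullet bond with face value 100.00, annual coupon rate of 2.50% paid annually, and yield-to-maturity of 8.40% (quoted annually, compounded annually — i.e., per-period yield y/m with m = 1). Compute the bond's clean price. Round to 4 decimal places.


Answer: Price = 69.6982

Derivation:
Coupon per period c = face * coupon_rate / m = 2.500000
Periods per year m = 1; per-period yield y/m = 0.084000
Number of cashflows N = 7
Cashflows (t years, CF_t, discount factor 1/(1+y/m)^(m*t), PV):
  t = 1.0000: CF_t = 2.500000, DF = 0.922509, PV = 2.306273
  t = 2.0000: CF_t = 2.500000, DF = 0.851023, PV = 2.127558
  t = 3.0000: CF_t = 2.500000, DF = 0.785077, PV = 1.962692
  t = 4.0000: CF_t = 2.500000, DF = 0.724241, PV = 1.810602
  t = 5.0000: CF_t = 2.500000, DF = 0.668119, PV = 1.670297
  t = 6.0000: CF_t = 2.500000, DF = 0.616346, PV = 1.540864
  t = 7.0000: CF_t = 102.500000, DF = 0.568585, PV = 58.279912
Price P = sum_t PV_t = 69.698198


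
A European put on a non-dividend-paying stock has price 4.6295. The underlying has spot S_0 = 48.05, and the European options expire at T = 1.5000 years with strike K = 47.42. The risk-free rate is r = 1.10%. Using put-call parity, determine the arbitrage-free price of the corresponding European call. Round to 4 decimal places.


Answer: Call price = 6.0355

Derivation:
Put-call parity: C - P = S_0 * exp(-qT) - K * exp(-rT).
S_0 * exp(-qT) = 48.0500 * 1.00000000 = 48.05000000
K * exp(-rT) = 47.4200 * 0.98363538 = 46.64398969
C = P + S*exp(-qT) - K*exp(-rT)
C = 4.6295 + 48.05000000 - 46.64398969 = 6.0355


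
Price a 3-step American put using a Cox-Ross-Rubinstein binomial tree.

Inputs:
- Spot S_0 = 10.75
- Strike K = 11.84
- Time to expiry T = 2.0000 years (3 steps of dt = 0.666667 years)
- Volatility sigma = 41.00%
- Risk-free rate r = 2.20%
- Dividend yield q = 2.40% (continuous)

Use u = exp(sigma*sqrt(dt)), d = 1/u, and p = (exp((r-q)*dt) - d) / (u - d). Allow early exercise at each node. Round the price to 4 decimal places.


dt = T/N = 0.666667
u = exp(sigma*sqrt(dt)) = 1.397610; d = 1/u = 0.715507
p = (exp((r-q)*dt) - d) / (u - d) = 0.415129
Discount per step: exp(-r*dt) = 0.985440
Stock lattice S(k, i) with i counting down-moves:
  k=0: S(0,0) = 10.7500
  k=1: S(1,0) = 15.0243; S(1,1) = 7.6917
  k=2: S(2,0) = 20.9981; S(2,1) = 10.7500; S(2,2) = 5.5035
  k=3: S(3,0) = 29.3472; S(3,1) = 15.0243; S(3,2) = 7.6917; S(3,3) = 3.9378
Terminal payoffs V(N, i) = max(K - S_T, 0):
  V(3,0) = 0.000000; V(3,1) = 0.000000; V(3,2) = 4.148297; V(3,3) = 7.902228
Backward induction: V(k, i) = exp(-r*dt) * [p * V(k+1, i) + (1-p) * V(k+1, i+1)]; then take max(V_cont, immediate exercise) for American.
  V(2,0) = exp(-r*dt) * [p*0.000000 + (1-p)*0.000000] = 0.000000; exercise = 0.000000; V(2,0) = max -> 0.000000
  V(2,1) = exp(-r*dt) * [p*0.000000 + (1-p)*4.148297] = 2.390896; exercise = 1.090000; V(2,1) = max -> 2.390896
  V(2,2) = exp(-r*dt) * [p*4.148297 + (1-p)*7.902228] = 6.251500; exercise = 6.336531; V(2,2) = max -> 6.336531
  V(1,0) = exp(-r*dt) * [p*0.000000 + (1-p)*2.390896] = 1.378007; exercise = 0.000000; V(1,0) = max -> 1.378007
  V(1,1) = exp(-r*dt) * [p*2.390896 + (1-p)*6.336531] = 4.630176; exercise = 4.148297; V(1,1) = max -> 4.630176
  V(0,0) = exp(-r*dt) * [p*1.378007 + (1-p)*4.630176] = 3.232350; exercise = 1.090000; V(0,0) = max -> 3.232350

Answer: Price = V(0,0) = 3.2324


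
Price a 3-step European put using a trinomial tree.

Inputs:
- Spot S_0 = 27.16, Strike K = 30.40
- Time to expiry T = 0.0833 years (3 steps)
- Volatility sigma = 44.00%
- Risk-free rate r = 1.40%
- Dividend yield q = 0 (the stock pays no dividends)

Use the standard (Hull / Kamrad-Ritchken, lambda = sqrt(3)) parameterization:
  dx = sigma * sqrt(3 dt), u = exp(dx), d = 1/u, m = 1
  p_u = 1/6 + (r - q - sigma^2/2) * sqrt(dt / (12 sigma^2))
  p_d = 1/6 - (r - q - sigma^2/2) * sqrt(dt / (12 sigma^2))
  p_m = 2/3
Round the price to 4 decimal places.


Answer: Price = V(0,0) = 3.5679

Derivation:
dt = T/N = 0.027767; dx = sigma*sqrt(3*dt) = 0.126992
u = exp(dx) = 1.135408; d = 1/u = 0.880741
p_u = 0.157615, p_m = 0.666667, p_d = 0.175719
Discount per step: exp(-r*dt) = 0.999611
Stock lattice S(k, j) with j the centered position index:
  k=0: S(0,+0) = 27.1600
  k=1: S(1,-1) = 23.9209; S(1,+0) = 27.1600; S(1,+1) = 30.8377
  k=2: S(2,-2) = 21.0681; S(2,-1) = 23.9209; S(2,+0) = 27.1600; S(2,+1) = 30.8377; S(2,+2) = 35.0133
  k=3: S(3,-3) = 18.5556; S(3,-2) = 21.0681; S(3,-1) = 23.9209; S(3,+0) = 27.1600; S(3,+1) = 30.8377; S(3,+2) = 35.0133; S(3,+3) = 39.7544
Terminal payoffs V(N, j) = max(K - S_T, 0):
  V(3,-3) = 11.844424; V(3,-2) = 9.331859; V(3,-1) = 6.479074; V(3,+0) = 3.240000; V(3,+1) = 0.000000; V(3,+2) = 0.000000; V(3,+3) = 0.000000
Backward induction: V(k, j) = exp(-r*dt) * [p_u * V(k+1, j+1) + p_m * V(k+1, j) + p_d * V(k+1, j-1)]
  V(2,-2) = exp(-r*dt) * [p_u*6.479074 + p_m*9.331859 + p_d*11.844424] = 9.320099
  V(2,-1) = exp(-r*dt) * [p_u*3.240000 + p_m*6.479074 + p_d*9.331859] = 6.467322
  V(2,+0) = exp(-r*dt) * [p_u*0.000000 + p_m*3.240000 + p_d*6.479074] = 3.297213
  V(2,+1) = exp(-r*dt) * [p_u*0.000000 + p_m*0.000000 + p_d*3.240000] = 0.569108
  V(2,+2) = exp(-r*dt) * [p_u*0.000000 + p_m*0.000000 + p_d*0.000000] = 0.000000
  V(1,-1) = exp(-r*dt) * [p_u*3.297213 + p_m*6.467322 + p_d*9.320099] = 6.466439
  V(1,+0) = exp(-r*dt) * [p_u*0.569108 + p_m*3.297213 + p_d*6.467322] = 3.422940
  V(1,+1) = exp(-r*dt) * [p_u*0.000000 + p_m*0.569108 + p_d*3.297213] = 0.958414
  V(0,+0) = exp(-r*dt) * [p_u*0.958414 + p_m*3.422940 + p_d*6.466439] = 3.567908


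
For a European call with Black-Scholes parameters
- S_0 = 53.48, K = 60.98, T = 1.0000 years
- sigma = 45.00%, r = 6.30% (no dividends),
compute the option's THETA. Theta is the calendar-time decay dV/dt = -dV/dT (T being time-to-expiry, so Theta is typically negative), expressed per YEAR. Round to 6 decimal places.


Answer: Theta = -6.061701

Derivation:
d1 = 0.0733595793; d2 = -0.3766404207
phi(d1) = 0.3978702439; exp(-qT) = 1.0000000000; exp(-rT) = 0.9389434737
Theta = -S*exp(-qT)*phi(d1)*sigma/(2*sqrt(T)) - r*K*exp(-rT)*N(d2) + q*S*exp(-qT)*N(d1)
N(d1) = 0.5292400090; N(d2) = 0.3532204224; sqrt(T) = 1.0000000000
Term 1 = -53.4800 * 1.0000000000 * 0.3978702439 * 0.4500 / (2 * 1.0000000000) = -4.7875726448
Term 2 = -0.0630 * 60.9800 * 0.9389434737 * 0.3532204224 = -1.2741284779
Term 3 = 0 (no dividend yield, q = 0)
Theta = -4.7875726448 + (-1.2741284779) + (0.0000000000) = -6.061701


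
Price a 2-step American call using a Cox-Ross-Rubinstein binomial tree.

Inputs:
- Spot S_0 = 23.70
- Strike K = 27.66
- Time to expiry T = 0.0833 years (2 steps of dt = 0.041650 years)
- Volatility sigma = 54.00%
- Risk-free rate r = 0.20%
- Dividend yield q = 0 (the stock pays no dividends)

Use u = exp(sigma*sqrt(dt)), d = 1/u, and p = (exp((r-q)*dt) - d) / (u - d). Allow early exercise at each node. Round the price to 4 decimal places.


Answer: Price = V(0,0) = 0.4212

Derivation:
dt = T/N = 0.041650
u = exp(sigma*sqrt(dt)) = 1.116507; d = 1/u = 0.895651
p = (exp((r-q)*dt) - d) / (u - d) = 0.472854
Discount per step: exp(-r*dt) = 0.999917
Stock lattice S(k, i) with i counting down-moves:
  k=0: S(0,0) = 23.7000
  k=1: S(1,0) = 26.4612; S(1,1) = 21.2269
  k=2: S(2,0) = 29.5441; S(2,1) = 23.7000; S(2,2) = 19.0119
Terminal payoffs V(N, i) = max(S_T - K, 0):
  V(2,0) = 1.884129; V(2,1) = 0.000000; V(2,2) = 0.000000
Backward induction: V(k, i) = exp(-r*dt) * [p * V(k+1, i) + (1-p) * V(k+1, i+1)]; then take max(V_cont, immediate exercise) for American.
  V(1,0) = exp(-r*dt) * [p*1.884129 + (1-p)*0.000000] = 0.890843; exercise = 0.000000; V(1,0) = max -> 0.890843
  V(1,1) = exp(-r*dt) * [p*0.000000 + (1-p)*0.000000] = 0.000000; exercise = 0.000000; V(1,1) = max -> 0.000000
  V(0,0) = exp(-r*dt) * [p*0.890843 + (1-p)*0.000000] = 0.421203; exercise = 0.000000; V(0,0) = max -> 0.421203
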